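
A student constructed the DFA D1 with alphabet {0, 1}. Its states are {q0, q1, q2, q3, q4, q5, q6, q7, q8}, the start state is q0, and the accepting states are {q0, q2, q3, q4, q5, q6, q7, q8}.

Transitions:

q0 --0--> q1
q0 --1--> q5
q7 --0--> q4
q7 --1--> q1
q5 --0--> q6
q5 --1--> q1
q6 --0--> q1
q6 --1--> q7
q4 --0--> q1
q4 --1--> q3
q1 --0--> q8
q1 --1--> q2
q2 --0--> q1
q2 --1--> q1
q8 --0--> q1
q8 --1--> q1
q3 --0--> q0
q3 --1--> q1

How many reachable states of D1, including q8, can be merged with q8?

All states are reachable from the start state.
P0 = {q0,q2,q3,q4,q5,q6,q7,q8} | {q1}.
On input 0, block {q0,q2,q3,q4,q5,q6,q7,q8} splits into {q0,q2,q4,q6,q8} and {q3,q5,q7}.
Refine {q0,q2,q4,q6,q8} on symbol 1: members go to different blocks, giving {q0,q4,q6} and {q2,q8}.
The partition is now stable with 4 blocks: {q0,q4,q6} | {q1} | {q3,q5,q7} | {q2,q8}.
State q8 belongs to the block {q2,q8}, which has 2 states.

2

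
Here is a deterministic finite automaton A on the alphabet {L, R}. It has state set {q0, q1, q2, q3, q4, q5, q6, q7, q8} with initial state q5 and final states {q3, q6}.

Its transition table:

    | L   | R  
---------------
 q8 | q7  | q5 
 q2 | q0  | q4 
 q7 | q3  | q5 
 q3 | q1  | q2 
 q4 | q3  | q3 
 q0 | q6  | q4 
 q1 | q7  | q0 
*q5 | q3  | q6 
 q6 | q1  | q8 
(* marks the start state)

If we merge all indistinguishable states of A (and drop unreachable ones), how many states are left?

5

All states are reachable from the start state.
Start with accepting vs non-accepting: {q3,q6} | {q0,q1,q2,q4,q5,q7,q8}.
On input L, block {q0,q1,q2,q4,q5,q7,q8} splits into {q0,q4,q5,q7} and {q1,q2,q8}.
Refine {q0,q4,q5,q7} on symbol R: members go to different blocks, giving {q0,q7} and {q4,q5}.
Refine {q1,q2,q8} on symbol R: members go to different blocks, giving {q2,q8} and {q1}.
The partition is now stable with 5 blocks: {q3,q6} | {q0,q7} | {q2,q8} | {q4,q5} | {q1}.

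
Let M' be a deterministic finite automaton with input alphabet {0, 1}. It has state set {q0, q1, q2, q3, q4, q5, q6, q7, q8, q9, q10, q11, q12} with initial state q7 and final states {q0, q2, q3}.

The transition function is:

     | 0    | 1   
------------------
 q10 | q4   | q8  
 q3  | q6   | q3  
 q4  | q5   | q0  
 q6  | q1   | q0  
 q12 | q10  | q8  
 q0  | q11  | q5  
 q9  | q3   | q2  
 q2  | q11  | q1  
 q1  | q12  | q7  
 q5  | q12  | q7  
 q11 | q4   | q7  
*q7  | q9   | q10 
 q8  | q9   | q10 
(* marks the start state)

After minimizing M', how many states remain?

Every state is reachable, so we keep all 13.
Initial partition by acceptance: {q0,q2,q3} | {q1,q4,q5,q6,q7,q8,q9,q10,q11,q12}.
Split {q0,q2,q3} by δ(·,1) → {q0,q2} and {q3}.
Refine {q1,q4,q5,q6,q7,q8,q9,q10,q11,q12} on symbol 0: members go to different blocks, giving {q1,q4,q5,q6,q7,q8,q10,q11,q12} and {q9}.
Refine {q1,q4,q5,q6,q7,q8,q10,q11,q12} on symbol 0: members go to different blocks, giving {q1,q4,q5,q6,q10,q11,q12} and {q7,q8}.
Refine {q1,q4,q5,q6,q10,q11,q12} on symbol 1: members go to different blocks, giving {q1,q5,q10,q11,q12} and {q4,q6}.
On input 0, block {q1,q5,q10,q11,q12} splits into {q1,q5,q12} and {q10,q11}.
On input 0, block {q1,q5,q12} splits into {q1,q5} and {q12}.
Stable partition: {q0,q2} | {q1,q5} | {q3} | {q9} | {q7,q8} | {q4,q6} | {q10,q11} | {q12} — 8 equivalence classes.

8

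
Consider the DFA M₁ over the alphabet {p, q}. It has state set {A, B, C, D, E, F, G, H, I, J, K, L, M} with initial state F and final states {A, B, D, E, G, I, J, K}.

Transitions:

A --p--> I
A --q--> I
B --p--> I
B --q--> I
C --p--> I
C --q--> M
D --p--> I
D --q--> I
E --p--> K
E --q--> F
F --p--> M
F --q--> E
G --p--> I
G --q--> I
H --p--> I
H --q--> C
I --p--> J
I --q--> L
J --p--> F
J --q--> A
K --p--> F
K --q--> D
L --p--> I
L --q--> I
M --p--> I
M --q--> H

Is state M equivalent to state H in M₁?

States {B,G} cannot be reached from the start state, so discard them.
Initial partition by acceptance: {A,D,E,I,J,K} | {C,F,H,L,M}.
Split {A,D,E,I,J,K} by δ(·,p) → {A,D,E,I} and {J,K}.
On input p, block {A,D,E,I} splits into {A,D} and {E,I}.
Split {C,F,H,L,M} by δ(·,p) → {C,H,L,M} and {F}.
On input q, block {C,H,L,M} splits into {C,H,M} and {L}.
On input q, block {E,I} splits into {E} and {I}.
No further refinement is possible. Final partition (7 blocks): {A,D} | {C,H,M} | {J,K} | {E} | {F} | {L} | {I}.
M and H lie in the same block of the stable partition, so they are equivalent — no string distinguishes them.

Yes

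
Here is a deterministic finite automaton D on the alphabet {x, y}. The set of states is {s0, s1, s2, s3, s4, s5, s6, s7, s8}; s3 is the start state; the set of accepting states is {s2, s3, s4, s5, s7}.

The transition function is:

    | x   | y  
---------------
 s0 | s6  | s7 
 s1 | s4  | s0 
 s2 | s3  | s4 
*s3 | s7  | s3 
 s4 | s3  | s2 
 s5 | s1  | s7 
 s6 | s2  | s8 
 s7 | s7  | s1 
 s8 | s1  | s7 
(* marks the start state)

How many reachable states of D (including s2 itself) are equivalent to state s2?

States {s5} cannot be reached from the start state, so discard them.
Initial partition by acceptance: {s2,s3,s4,s7} | {s0,s1,s6,s8}.
Refine {s2,s3,s4,s7} on symbol y: members go to different blocks, giving {s2,s3,s4} and {s7}.
Refine {s2,s3,s4} on symbol x: members go to different blocks, giving {s2,s4} and {s3}.
Split {s0,s1,s6,s8} by δ(·,x) → {s0,s8} and {s1,s6}.
No further refinement is possible. Final partition (5 blocks): {s2,s4} | {s0,s8} | {s7} | {s3} | {s1,s6}.
State s2 belongs to the block {s2,s4}, which has 2 states.

2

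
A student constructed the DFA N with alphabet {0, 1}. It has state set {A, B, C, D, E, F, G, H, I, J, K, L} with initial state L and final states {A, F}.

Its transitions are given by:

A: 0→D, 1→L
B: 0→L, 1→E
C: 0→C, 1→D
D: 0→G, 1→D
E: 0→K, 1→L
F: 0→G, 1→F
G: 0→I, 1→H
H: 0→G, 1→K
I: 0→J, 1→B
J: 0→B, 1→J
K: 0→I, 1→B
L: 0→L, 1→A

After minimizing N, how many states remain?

First remove the unreachable states {C,F}; 10 states remain.
P0 = {A} | {B,D,E,G,H,I,J,K,L}.
Split {B,D,E,G,H,I,J,K,L} by δ(·,1) → {B,D,E,G,H,I,J,K} and {L}.
On input 0, block {B,D,E,G,H,I,J,K} splits into {D,E,G,H,I,J,K} and {B}.
Refine {D,E,G,H,I,J,K} on symbol 0: members go to different blocks, giving {D,E,G,H,I,K} and {J}.
On input 0, block {D,E,G,H,I,K} splits into {D,E,G,H,K} and {I}.
On input 0, block {D,E,G,H,K} splits into {D,E,H} and {G,K}.
On input 1, block {D,E,H} splits into {D} and {E} and {H}.
On input 1, block {G,K} splits into {G} and {K}.
The partition is now stable with 10 blocks: {A} | {D} | {L} | {B} | {J} | {I} | {G} | {E} | {H} | {K}.

10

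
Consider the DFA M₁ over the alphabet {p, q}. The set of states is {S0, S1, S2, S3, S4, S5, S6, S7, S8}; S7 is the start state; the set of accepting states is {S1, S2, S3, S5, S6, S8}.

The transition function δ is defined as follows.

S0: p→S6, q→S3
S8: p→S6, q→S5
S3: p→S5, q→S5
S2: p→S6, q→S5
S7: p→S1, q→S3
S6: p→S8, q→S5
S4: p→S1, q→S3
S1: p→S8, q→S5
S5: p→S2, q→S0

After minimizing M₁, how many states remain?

4

First remove the unreachable states {S4}; 8 states remain.
P0 = {S1,S2,S3,S5,S6,S8} | {S0,S7}.
On input q, block {S1,S2,S3,S5,S6,S8} splits into {S1,S2,S3,S6,S8} and {S5}.
Split {S1,S2,S3,S6,S8} by δ(·,p) → {S1,S2,S6,S8} and {S3}.
Stable partition: {S1,S2,S6,S8} | {S0,S7} | {S5} | {S3} — 4 equivalence classes.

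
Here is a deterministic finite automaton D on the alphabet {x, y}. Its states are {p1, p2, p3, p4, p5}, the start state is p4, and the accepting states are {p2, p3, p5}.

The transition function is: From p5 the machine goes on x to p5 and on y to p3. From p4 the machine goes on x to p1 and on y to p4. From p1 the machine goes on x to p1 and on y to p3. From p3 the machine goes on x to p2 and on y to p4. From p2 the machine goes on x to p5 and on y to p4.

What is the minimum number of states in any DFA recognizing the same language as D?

Start with accepting vs non-accepting: {p2,p3,p5} | {p1,p4}.
Refine {p2,p3,p5} on symbol y: members go to different blocks, giving {p2,p3} and {p5}.
On input x, block {p2,p3} splits into {p2} and {p3}.
Split {p1,p4} by δ(·,y) → {p1} and {p4}.
Stable partition: {p2} | {p1} | {p5} | {p3} | {p4} — 5 equivalence classes.

5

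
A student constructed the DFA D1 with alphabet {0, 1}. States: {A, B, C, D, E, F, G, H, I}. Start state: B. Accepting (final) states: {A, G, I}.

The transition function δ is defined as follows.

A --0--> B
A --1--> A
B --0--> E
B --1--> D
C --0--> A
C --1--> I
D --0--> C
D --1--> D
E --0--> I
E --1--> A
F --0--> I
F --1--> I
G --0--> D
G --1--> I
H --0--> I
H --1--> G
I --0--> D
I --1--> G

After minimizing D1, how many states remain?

States {F,H} cannot be reached from the start state, so discard them.
Start with accepting vs non-accepting: {A,G,I} | {B,C,D,E}.
On input 0, block {B,C,D,E} splits into {B,D} and {C,E}.
No further refinement is possible. Final partition (3 blocks): {A,G,I} | {B,D} | {C,E}.

3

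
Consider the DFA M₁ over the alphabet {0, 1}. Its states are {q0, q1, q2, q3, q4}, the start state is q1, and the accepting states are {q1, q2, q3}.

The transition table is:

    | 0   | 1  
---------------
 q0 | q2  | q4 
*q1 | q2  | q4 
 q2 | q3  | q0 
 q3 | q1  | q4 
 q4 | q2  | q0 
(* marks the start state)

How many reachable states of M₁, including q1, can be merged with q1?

3

Initial partition by acceptance: {q1,q2,q3} | {q0,q4}.
No further refinement is possible. Final partition (2 blocks): {q1,q2,q3} | {q0,q4}.
The equivalence class containing q1 is {q1,q2,q3}, of size 3.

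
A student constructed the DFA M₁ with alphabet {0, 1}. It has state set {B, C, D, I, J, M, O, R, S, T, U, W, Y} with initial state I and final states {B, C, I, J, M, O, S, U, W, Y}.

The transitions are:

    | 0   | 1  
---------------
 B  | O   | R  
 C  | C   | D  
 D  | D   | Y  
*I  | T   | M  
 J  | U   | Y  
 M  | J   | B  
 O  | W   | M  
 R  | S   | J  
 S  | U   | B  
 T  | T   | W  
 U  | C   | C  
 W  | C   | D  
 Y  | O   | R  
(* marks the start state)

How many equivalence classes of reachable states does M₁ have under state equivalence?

10

P0 = {B,C,I,J,M,O,S,U,W,Y} | {D,R,T}.
Split {B,C,I,J,M,O,S,U,W,Y} by δ(·,0) → {B,C,J,M,O,S,U,W,Y} and {I}.
Split {B,C,J,M,O,S,U,W,Y} by δ(·,1) → {J,M,O,S,U} and {B,C,W,Y}.
Split {J,M,O,S,U} by δ(·,0) → {J,M,S} and {O,U}.
Refine {J,M,S} on symbol 0: members go to different blocks, giving {J,S} and {M}.
Split {D,R,T} by δ(·,0) → {D,T} and {R}.
On input 0, block {B,C,W,Y} splits into {C,W} and {B,Y}.
Refine {D,T} on symbol 1: members go to different blocks, giving {T} and {D}.
On input 1, block {O,U} splits into {O} and {U}.
Stable partition: {J,S} | {T} | {I} | {C,W} | {O} | {M} | {R} | {B,Y} | {D} | {U} — 10 equivalence classes.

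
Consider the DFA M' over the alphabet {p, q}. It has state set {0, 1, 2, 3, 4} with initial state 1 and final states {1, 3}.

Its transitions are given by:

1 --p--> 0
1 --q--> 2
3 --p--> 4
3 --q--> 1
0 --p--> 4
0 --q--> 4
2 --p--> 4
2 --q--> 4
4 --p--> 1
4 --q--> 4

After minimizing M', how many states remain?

Reachable states from the start: {0,1,2,4}. Unreachable: {3} — drop them.
Initial partition by acceptance: {1} | {0,2,4}.
On input p, block {0,2,4} splits into {0,2} and {4}.
The partition is now stable with 3 blocks: {1} | {0,2} | {4}.

3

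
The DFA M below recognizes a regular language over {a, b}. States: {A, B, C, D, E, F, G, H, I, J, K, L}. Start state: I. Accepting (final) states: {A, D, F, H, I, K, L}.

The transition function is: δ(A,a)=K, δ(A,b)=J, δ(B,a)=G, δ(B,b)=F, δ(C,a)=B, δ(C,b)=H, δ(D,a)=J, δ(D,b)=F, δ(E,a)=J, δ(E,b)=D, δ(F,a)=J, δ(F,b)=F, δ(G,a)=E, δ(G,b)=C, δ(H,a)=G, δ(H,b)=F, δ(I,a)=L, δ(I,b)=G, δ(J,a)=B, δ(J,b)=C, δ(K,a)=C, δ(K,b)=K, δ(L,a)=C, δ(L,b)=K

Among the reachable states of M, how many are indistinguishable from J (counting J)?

2

First remove the unreachable states {A}; 11 states remain.
P0 = {D,F,H,I,K,L} | {B,C,E,G,J}.
Split {D,F,H,I,K,L} by δ(·,a) → {D,F,H,K,L} and {I}.
On input b, block {B,C,E,G,J} splits into {B,C,E} and {G,J}.
Split {D,F,H,K,L} by δ(·,a) → {D,F,H} and {K,L}.
Split {B,C,E} by δ(·,a) → {B,E} and {C}.
The partition is now stable with 6 blocks: {D,F,H} | {B,E} | {I} | {G,J} | {K,L} | {C}.
State J belongs to the block {G,J}, which has 2 states.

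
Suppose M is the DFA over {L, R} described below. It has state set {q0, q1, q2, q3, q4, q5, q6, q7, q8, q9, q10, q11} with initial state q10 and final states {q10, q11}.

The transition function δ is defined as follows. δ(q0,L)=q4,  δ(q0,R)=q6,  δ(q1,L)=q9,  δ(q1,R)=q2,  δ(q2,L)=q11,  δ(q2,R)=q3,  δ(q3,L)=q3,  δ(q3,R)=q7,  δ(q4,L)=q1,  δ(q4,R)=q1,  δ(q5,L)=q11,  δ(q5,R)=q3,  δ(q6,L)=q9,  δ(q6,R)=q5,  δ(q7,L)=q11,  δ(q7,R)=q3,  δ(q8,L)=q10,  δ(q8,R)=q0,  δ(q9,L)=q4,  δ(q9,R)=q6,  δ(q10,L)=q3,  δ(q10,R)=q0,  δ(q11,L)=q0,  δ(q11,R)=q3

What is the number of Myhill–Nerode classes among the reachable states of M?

7

First remove the unreachable states {q8}; 11 states remain.
Start with accepting vs non-accepting: {q10,q11} | {q0,q1,q2,q3,q4,q5,q6,q7,q9}.
Split {q0,q1,q2,q3,q4,q5,q6,q7,q9} by δ(·,L) → {q0,q1,q3,q4,q6,q9} and {q2,q5,q7}.
On input R, block {q0,q1,q3,q4,q6,q9} splits into {q0,q4,q9} and {q1,q3,q6}.
On input L, block {q10,q11} splits into {q10} and {q11}.
Split {q0,q4,q9} by δ(·,L) → {q0,q9} and {q4}.
Refine {q1,q3,q6} on symbol L: members go to different blocks, giving {q1,q6} and {q3}.
The partition is now stable with 7 blocks: {q10} | {q0,q9} | {q2,q5,q7} | {q1,q6} | {q11} | {q4} | {q3}.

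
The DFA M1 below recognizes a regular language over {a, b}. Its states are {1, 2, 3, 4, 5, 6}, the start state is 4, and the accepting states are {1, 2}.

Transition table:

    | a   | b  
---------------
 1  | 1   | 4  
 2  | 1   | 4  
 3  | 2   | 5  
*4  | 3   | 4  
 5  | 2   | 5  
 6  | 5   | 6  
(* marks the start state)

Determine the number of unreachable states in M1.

1

BFS from 4 reaches {1, 2, 3, 4, 5}; the 1 state(s) 6 are never visited.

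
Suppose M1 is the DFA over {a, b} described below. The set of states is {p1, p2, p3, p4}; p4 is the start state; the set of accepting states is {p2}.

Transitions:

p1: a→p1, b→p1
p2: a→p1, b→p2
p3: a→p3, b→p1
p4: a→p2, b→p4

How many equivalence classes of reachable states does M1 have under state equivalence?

3

Reachable states from the start: {p1,p2,p4}. Unreachable: {p3} — drop them.
Initial partition by acceptance: {p2} | {p1,p4}.
Split {p1,p4} by δ(·,a) → {p1} and {p4}.
The partition is now stable with 3 blocks: {p2} | {p1} | {p4}.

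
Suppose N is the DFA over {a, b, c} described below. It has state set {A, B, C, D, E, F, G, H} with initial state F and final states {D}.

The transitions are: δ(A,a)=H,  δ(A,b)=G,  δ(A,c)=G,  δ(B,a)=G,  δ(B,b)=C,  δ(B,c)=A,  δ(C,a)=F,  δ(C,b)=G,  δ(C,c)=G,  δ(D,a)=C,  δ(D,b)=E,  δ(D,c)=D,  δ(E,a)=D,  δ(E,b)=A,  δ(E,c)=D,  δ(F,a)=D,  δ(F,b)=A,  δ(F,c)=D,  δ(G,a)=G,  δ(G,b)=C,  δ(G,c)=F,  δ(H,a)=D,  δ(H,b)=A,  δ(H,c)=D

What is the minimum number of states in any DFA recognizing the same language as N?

States {B} cannot be reached from the start state, so discard them.
P0 = {D} | {A,C,E,F,G,H}.
On input a, block {A,C,E,F,G,H} splits into {A,C,G} and {E,F,H}.
On input a, block {A,C,G} splits into {A,C} and {G}.
No further refinement is possible. Final partition (4 blocks): {D} | {A,C} | {E,F,H} | {G}.

4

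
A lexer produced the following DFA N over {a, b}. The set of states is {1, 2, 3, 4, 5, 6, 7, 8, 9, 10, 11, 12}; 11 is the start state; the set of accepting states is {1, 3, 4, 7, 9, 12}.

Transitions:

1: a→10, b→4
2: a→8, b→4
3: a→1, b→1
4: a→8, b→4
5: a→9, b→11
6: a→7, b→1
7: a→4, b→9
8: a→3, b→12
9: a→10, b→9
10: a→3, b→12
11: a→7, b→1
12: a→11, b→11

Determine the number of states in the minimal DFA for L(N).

States {2,5,6} cannot be reached from the start state, so discard them.
Initial partition by acceptance: {1,3,4,7,9,12} | {8,10,11}.
On input a, block {1,3,4,7,9,12} splits into {1,4,9,12} and {3,7}.
On input b, block {1,4,9,12} splits into {1,4,9} and {12}.
Split {8,10,11} by δ(·,b) → {8,10} and {11}.
No further refinement is possible. Final partition (5 blocks): {1,4,9} | {8,10} | {3,7} | {12} | {11}.

5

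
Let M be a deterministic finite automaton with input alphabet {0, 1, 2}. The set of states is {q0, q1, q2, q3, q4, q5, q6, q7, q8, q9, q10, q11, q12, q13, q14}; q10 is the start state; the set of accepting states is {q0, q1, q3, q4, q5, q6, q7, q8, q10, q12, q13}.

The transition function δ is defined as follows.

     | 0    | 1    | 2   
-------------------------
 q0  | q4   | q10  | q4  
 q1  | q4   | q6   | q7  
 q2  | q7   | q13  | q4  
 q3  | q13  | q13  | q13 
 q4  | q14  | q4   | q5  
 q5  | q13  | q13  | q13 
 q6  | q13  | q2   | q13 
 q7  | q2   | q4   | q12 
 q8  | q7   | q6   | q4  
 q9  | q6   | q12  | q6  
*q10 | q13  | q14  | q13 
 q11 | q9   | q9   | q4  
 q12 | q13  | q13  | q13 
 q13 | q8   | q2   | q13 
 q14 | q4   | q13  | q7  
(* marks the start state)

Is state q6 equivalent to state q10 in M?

States {q0,q1,q3,q9,q11} cannot be reached from the start state, so discard them.
Start with accepting vs non-accepting: {q4,q5,q6,q7,q8,q10,q12,q13} | {q2,q14}.
On input 0, block {q4,q5,q6,q7,q8,q10,q12,q13} splits into {q5,q6,q8,q10,q12,q13} and {q4,q7}.
Refine {q5,q6,q8,q10,q12,q13} on symbol 0: members go to different blocks, giving {q5,q6,q10,q12,q13} and {q8}.
Refine {q5,q6,q10,q12,q13} on symbol 0: members go to different blocks, giving {q5,q6,q10,q12} and {q13}.
Refine {q5,q6,q10,q12} on symbol 1: members go to different blocks, giving {q5,q12} and {q6,q10}.
The partition is now stable with 6 blocks: {q5,q12} | {q2,q14} | {q4,q7} | {q8} | {q13} | {q6,q10}.
q6 and q10 lie in the same block of the stable partition, so they are equivalent — no string distinguishes them.

Yes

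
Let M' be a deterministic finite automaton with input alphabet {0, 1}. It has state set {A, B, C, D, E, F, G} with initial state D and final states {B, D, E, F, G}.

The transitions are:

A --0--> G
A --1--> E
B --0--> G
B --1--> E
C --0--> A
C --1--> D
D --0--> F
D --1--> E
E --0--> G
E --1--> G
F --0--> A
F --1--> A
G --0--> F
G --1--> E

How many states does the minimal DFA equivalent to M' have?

4

First remove the unreachable states {B,C}; 5 states remain.
Start with accepting vs non-accepting: {D,E,F,G} | {A}.
Split {D,E,F,G} by δ(·,0) → {D,E,G} and {F}.
Split {D,E,G} by δ(·,0) → {D,G} and {E}.
Stable partition: {D,G} | {A} | {F} | {E} — 4 equivalence classes.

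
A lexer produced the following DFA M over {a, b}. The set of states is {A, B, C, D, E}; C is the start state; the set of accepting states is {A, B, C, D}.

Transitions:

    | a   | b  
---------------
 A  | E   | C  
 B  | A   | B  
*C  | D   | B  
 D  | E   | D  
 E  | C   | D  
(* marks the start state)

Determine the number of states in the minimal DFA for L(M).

5

Every state is reachable, so we keep all 5.
Start with accepting vs non-accepting: {A,B,C,D} | {E}.
On input a, block {A,B,C,D} splits into {A,D} and {B,C}.
On input b, block {A,D} splits into {A} and {D}.
Split {B,C} by δ(·,a) → {B} and {C}.
No further refinement is possible. Final partition (5 blocks): {A} | {E} | {B} | {D} | {C}.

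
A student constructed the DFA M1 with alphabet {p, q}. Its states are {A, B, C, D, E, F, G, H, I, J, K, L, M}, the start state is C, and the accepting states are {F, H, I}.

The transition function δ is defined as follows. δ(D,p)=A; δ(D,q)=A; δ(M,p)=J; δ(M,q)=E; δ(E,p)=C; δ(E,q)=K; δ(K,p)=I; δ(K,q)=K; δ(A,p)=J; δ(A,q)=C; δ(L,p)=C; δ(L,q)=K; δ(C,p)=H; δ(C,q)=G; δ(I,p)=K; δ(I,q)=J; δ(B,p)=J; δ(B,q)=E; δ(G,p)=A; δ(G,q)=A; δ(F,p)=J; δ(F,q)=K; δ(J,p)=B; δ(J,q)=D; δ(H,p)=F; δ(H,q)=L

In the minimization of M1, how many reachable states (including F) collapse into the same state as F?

States {M} cannot be reached from the start state, so discard them.
P0 = {F,H,I} | {A,B,C,D,E,G,J,K,L}.
On input p, block {F,H,I} splits into {F,I} and {H}.
On input p, block {A,B,C,D,E,G,J,K,L} splits into {A,B,D,E,G,J,L} and {C} and {K}.
Split {F,I} by δ(·,p) → {F} and {I}.
On input p, block {A,B,D,E,G,J,L} splits into {A,B,D,G,J} and {E,L}.
On input q, block {A,B,D,G,J} splits into {D,G,J} and {A} and {B}.
Split {D,G,J} by δ(·,p) → {D,G} and {J}.
No further refinement is possible. Final partition (10 blocks): {F} | {D,G} | {H} | {C} | {K} | {I} | {E,L} | {A} | {B} | {J}.
The equivalence class containing F is {F}, of size 1.

1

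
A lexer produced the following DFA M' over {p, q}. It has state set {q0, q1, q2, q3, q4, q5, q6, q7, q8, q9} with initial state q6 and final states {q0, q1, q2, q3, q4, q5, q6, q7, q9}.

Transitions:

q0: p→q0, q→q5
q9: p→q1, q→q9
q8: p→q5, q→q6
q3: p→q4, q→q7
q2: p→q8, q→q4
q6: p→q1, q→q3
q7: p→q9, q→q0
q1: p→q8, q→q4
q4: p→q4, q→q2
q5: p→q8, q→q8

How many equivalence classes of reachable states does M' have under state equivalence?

9

P0 = {q0,q1,q2,q3,q4,q5,q6,q7,q9} | {q8}.
Split {q0,q1,q2,q3,q4,q5,q6,q7,q9} by δ(·,p) → {q0,q3,q4,q6,q7,q9} and {q1,q2,q5}.
On input p, block {q0,q3,q4,q6,q7,q9} splits into {q0,q3,q4,q7} and {q6,q9}.
Refine {q0,q3,q4,q7} on symbol p: members go to different blocks, giving {q0,q3,q4} and {q7}.
Refine {q0,q3,q4} on symbol q: members go to different blocks, giving {q0,q4} and {q3}.
Refine {q1,q2,q5} on symbol q: members go to different blocks, giving {q1,q2} and {q5}.
Refine {q0,q4} on symbol q: members go to different blocks, giving {q0} and {q4}.
On input q, block {q6,q9} splits into {q6} and {q9}.
Stable partition: {q0} | {q8} | {q1,q2} | {q6} | {q7} | {q3} | {q5} | {q4} | {q9} — 9 equivalence classes.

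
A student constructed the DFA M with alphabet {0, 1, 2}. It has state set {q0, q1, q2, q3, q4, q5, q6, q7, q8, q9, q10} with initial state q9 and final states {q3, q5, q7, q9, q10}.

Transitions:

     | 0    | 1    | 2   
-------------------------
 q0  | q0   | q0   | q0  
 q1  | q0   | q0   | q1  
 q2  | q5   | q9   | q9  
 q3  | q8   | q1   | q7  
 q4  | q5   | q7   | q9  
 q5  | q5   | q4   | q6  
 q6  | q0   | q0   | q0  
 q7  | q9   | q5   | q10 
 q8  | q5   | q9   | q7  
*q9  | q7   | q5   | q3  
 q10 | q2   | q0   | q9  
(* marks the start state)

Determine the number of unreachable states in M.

A breadth-first search from the start state visits every state.

0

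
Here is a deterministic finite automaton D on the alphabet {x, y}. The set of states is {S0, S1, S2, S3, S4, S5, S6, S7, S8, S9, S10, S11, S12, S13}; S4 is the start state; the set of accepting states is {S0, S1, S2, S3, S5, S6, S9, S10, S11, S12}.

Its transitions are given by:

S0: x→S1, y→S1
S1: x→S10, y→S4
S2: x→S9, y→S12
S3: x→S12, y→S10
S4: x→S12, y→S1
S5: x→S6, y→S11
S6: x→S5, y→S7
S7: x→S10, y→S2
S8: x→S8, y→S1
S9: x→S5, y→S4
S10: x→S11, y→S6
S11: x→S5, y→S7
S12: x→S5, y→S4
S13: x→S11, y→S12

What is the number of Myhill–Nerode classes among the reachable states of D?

6

Reachable states from the start: {S1,S2,S4,S5,S6,S7,S9,S10,S11,S12}. Unreachable: {S0,S3,S8,S13} — drop them.
Start with accepting vs non-accepting: {S1,S2,S5,S6,S9,S10,S11,S12} | {S4,S7}.
Split {S1,S2,S5,S6,S9,S10,S11,S12} by δ(·,y) → {S1,S6,S9,S11,S12} and {S2,S5,S10}.
Split {S4,S7} by δ(·,x) → {S4} and {S7}.
On input y, block {S1,S6,S9,S11,S12} splits into {S1,S9,S12} and {S6,S11}.
Split {S2,S5,S10} by δ(·,x) → {S5,S10} and {S2}.
The partition is now stable with 6 blocks: {S1,S9,S12} | {S4} | {S5,S10} | {S7} | {S6,S11} | {S2}.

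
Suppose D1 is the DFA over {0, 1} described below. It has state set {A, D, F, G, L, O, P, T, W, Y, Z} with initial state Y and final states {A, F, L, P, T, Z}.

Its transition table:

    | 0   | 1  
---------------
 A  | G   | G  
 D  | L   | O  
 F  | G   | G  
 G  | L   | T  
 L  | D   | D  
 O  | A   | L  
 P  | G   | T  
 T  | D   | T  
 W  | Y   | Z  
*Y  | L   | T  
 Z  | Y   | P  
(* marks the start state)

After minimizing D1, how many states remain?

6

First remove the unreachable states {F,P,W,Z}; 7 states remain.
Initial partition by acceptance: {A,L,T} | {D,G,O,Y}.
Refine {A,L,T} on symbol 1: members go to different blocks, giving {A,L} and {T}.
Split {D,G,O,Y} by δ(·,1) → {G,Y} and {D} and {O}.
Refine {A,L} on symbol 0: members go to different blocks, giving {L} and {A}.
No further refinement is possible. Final partition (6 blocks): {L} | {G,Y} | {T} | {D} | {O} | {A}.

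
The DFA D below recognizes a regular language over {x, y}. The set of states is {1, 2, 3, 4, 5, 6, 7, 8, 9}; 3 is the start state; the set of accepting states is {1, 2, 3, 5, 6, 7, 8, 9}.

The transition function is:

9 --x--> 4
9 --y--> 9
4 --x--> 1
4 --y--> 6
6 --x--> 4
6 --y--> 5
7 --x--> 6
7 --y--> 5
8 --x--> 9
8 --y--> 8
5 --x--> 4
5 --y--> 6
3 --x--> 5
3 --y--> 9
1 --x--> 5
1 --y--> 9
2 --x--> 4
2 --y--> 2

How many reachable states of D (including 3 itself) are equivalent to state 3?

States {2,7,8} cannot be reached from the start state, so discard them.
Initial partition by acceptance: {1,3,5,6,9} | {4}.
On input x, block {1,3,5,6,9} splits into {5,6,9} and {1,3}.
The partition is now stable with 3 blocks: {5,6,9} | {4} | {1,3}.
The equivalence class containing 3 is {1,3}, of size 2.

2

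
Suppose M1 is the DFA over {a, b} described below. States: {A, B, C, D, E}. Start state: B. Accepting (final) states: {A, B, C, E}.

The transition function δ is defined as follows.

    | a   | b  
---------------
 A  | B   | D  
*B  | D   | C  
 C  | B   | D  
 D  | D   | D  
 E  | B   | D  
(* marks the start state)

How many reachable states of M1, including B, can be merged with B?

1

States {A,E} cannot be reached from the start state, so discard them.
Initial partition by acceptance: {B,C} | {D}.
Refine {B,C} on symbol a: members go to different blocks, giving {B} and {C}.
The partition is now stable with 3 blocks: {B} | {D} | {C}.
The equivalence class containing B is {B}, of size 1.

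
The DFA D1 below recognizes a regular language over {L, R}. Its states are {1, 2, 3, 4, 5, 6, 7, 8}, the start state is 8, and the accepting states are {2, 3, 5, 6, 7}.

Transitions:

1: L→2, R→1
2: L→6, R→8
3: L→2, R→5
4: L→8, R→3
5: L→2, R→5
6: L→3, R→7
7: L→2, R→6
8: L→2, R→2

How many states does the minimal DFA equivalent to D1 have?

5

Reachable states from the start: {2,3,5,6,7,8}. Unreachable: {1,4} — drop them.
Initial partition by acceptance: {2,3,5,6,7} | {8}.
On input R, block {2,3,5,6,7} splits into {3,5,6,7} and {2}.
Split {3,5,6,7} by δ(·,L) → {3,5,7} and {6}.
Split {3,5,7} by δ(·,R) → {3,5} and {7}.
Stable partition: {3,5} | {8} | {2} | {6} | {7} — 5 equivalence classes.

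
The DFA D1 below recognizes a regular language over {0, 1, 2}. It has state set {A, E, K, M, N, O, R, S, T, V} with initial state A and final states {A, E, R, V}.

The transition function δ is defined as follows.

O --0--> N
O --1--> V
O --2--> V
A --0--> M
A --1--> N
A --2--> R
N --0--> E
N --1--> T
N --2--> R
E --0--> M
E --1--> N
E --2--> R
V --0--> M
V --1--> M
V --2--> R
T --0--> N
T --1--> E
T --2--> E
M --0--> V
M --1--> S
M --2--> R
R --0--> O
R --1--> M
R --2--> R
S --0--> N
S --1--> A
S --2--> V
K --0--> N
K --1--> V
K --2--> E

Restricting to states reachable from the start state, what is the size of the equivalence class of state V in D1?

Reachable states from the start: {A,E,M,N,O,R,S,T,V}. Unreachable: {K} — drop them.
Initial partition by acceptance: {A,E,R,V} | {M,N,O,S,T}.
Split {M,N,O,S,T} by δ(·,0) → {O,S,T} and {M,N}.
On input 0, block {A,E,R,V} splits into {A,E,V} and {R}.
The partition is now stable with 4 blocks: {A,E,V} | {O,S,T} | {M,N} | {R}.
State V belongs to the block {A,E,V}, which has 3 states.

3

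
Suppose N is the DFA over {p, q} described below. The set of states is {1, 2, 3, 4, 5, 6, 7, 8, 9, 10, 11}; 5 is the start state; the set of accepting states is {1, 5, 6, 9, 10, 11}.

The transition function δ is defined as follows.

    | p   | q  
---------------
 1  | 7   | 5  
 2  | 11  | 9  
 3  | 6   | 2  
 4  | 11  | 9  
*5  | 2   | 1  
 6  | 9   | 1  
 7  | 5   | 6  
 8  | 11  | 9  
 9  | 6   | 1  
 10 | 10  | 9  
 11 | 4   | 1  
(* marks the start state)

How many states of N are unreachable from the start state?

3

Starting at 5 and following transitions, the reachable set is {1, 2, 4, 5, 6, 7, 9, 11}. That leaves 3, 8, 10 unreachable — 3 in total.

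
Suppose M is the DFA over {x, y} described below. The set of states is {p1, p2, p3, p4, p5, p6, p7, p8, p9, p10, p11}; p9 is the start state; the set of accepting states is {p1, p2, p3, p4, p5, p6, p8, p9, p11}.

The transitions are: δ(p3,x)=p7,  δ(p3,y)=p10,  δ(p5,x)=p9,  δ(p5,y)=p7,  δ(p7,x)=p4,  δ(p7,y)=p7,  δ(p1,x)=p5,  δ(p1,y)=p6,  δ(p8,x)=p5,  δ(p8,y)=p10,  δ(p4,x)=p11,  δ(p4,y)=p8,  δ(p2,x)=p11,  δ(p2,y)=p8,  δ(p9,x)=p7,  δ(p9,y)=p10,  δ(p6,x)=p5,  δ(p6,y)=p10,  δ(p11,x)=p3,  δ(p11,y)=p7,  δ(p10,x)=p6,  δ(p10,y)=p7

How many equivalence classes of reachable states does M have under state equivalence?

6

First remove the unreachable states {p1,p2}; 9 states remain.
P0 = {p3,p4,p5,p6,p8,p9,p11} | {p7,p10}.
On input x, block {p3,p4,p5,p6,p8,p9,p11} splits into {p4,p5,p6,p8,p11} and {p3,p9}.
Refine {p4,p5,p6,p8,p11} on symbol x: members go to different blocks, giving {p4,p6,p8} and {p5,p11}.
On input y, block {p4,p6,p8} splits into {p6,p8} and {p4}.
Refine {p7,p10} on symbol x: members go to different blocks, giving {p7} and {p10}.
Stable partition: {p6,p8} | {p7} | {p3,p9} | {p5,p11} | {p4} | {p10} — 6 equivalence classes.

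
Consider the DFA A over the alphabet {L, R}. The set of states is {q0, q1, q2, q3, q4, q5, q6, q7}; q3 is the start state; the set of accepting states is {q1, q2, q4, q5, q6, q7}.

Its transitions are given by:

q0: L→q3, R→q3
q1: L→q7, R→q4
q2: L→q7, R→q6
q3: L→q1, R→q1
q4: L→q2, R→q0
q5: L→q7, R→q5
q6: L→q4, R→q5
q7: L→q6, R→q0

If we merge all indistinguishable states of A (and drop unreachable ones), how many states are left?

P0 = {q1,q2,q4,q5,q6,q7} | {q0,q3}.
On input R, block {q1,q2,q4,q5,q6,q7} splits into {q1,q2,q5,q6} and {q4,q7}.
On input R, block {q1,q2,q5,q6} splits into {q2,q5,q6} and {q1}.
Refine {q0,q3} on symbol L: members go to different blocks, giving {q0} and {q3}.
No further refinement is possible. Final partition (5 blocks): {q2,q5,q6} | {q0} | {q4,q7} | {q1} | {q3}.

5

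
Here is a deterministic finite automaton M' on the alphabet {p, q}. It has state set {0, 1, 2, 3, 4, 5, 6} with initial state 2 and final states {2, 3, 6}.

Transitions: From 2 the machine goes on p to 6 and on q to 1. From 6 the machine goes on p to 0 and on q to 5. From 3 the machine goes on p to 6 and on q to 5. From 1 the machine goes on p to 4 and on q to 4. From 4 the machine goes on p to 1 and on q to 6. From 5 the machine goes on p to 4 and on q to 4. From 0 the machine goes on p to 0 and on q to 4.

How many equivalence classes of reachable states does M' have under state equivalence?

5

States {3} cannot be reached from the start state, so discard them.
Initial partition by acceptance: {2,6} | {0,1,4,5}.
Split {2,6} by δ(·,p) → {2} and {6}.
Refine {0,1,4,5} on symbol q: members go to different blocks, giving {0,1,5} and {4}.
Split {0,1,5} by δ(·,p) → {1,5} and {0}.
Stable partition: {2} | {1,5} | {6} | {4} | {0} — 5 equivalence classes.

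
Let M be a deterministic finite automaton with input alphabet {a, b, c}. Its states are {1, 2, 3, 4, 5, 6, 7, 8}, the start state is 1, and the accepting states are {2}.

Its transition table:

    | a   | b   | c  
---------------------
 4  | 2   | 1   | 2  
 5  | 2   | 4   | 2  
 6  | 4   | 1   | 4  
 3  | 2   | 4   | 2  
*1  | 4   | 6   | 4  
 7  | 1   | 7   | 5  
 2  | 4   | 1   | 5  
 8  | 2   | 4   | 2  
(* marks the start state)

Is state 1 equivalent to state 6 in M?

Yes

States {3,7,8} cannot be reached from the start state, so discard them.
Start with accepting vs non-accepting: {2} | {1,4,5,6}.
Split {1,4,5,6} by δ(·,a) → {1,6} and {4,5}.
On input b, block {4,5} splits into {4} and {5}.
No further refinement is possible. Final partition (4 blocks): {2} | {1,6} | {4} | {5}.
1 and 6 lie in the same block of the stable partition, so they are equivalent — no string distinguishes them.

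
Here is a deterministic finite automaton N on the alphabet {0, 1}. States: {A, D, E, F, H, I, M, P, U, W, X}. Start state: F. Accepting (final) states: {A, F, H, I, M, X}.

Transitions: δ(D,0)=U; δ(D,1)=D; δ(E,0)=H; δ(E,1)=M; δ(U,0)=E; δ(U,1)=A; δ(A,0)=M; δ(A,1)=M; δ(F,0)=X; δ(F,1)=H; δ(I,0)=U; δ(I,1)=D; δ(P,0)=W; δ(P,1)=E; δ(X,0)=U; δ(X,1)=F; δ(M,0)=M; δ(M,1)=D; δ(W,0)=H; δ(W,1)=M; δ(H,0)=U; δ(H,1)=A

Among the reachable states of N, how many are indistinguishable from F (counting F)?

States {I,P,W} cannot be reached from the start state, so discard them.
Initial partition by acceptance: {A,F,H,M,X} | {D,E,U}.
Split {A,F,H,M,X} by δ(·,0) → {A,F,M} and {H,X}.
On input 0, block {A,F,M} splits into {A,M} and {F}.
Split {A,M} by δ(·,1) → {A} and {M}.
Split {D,E,U} by δ(·,0) → {D,U} and {E}.
On input 0, block {D,U} splits into {U} and {D}.
Refine {H,X} on symbol 1: members go to different blocks, giving {X} and {H}.
The partition is now stable with 8 blocks: {A} | {U} | {X} | {F} | {M} | {E} | {D} | {H}.
State F belongs to the block {F}, which has 1 states.

1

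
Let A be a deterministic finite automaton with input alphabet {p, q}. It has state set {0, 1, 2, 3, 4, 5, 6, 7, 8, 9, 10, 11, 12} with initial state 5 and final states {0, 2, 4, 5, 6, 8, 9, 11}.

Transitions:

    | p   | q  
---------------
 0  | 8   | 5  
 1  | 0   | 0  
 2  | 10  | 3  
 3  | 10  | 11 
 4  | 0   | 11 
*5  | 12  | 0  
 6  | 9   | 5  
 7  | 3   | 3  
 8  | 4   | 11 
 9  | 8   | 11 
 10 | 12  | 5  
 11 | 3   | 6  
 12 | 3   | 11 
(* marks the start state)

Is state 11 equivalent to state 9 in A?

No

States {1,2,7} cannot be reached from the start state, so discard them.
Initial partition by acceptance: {0,4,5,6,8,9,11} | {3,10,12}.
Refine {0,4,5,6,8,9,11} on symbol p: members go to different blocks, giving {0,4,6,8,9} and {5,11}.
Stable partition: {0,4,6,8,9} | {3,10,12} | {5,11} — 3 equivalence classes.
11 and 9 end up in different blocks, so they are distinguishable. For instance, the string 'p' is accepted from only 9.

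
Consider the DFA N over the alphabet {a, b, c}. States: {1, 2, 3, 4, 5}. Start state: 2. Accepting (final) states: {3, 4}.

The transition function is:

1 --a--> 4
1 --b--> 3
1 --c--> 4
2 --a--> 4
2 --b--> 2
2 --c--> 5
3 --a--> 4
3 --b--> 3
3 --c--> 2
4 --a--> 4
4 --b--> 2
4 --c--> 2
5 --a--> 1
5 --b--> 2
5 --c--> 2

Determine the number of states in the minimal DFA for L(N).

5

All states are reachable from the start state.
Start with accepting vs non-accepting: {3,4} | {1,2,5}.
Split {3,4} by δ(·,b) → {3} and {4}.
Refine {1,2,5} on symbol a: members go to different blocks, giving {1,2} and {5}.
Refine {1,2} on symbol b: members go to different blocks, giving {1} and {2}.
Stable partition: {3} | {1} | {4} | {5} | {2} — 5 equivalence classes.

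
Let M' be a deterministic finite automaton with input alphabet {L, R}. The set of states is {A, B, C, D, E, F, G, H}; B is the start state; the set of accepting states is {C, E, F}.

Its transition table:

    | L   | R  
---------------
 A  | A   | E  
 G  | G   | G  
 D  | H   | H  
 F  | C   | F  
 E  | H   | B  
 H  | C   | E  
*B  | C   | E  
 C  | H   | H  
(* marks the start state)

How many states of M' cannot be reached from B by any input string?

4

BFS from B reaches {B, C, E, H}; the 4 state(s) A, D, F, G are never visited.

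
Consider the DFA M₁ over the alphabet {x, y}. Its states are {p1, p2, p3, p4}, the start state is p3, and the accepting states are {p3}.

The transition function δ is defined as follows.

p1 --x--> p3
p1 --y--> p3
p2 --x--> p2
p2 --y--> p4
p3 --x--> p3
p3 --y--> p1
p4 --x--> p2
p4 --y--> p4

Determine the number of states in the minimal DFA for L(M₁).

Reachable states from the start: {p1,p3}. Unreachable: {p2,p4} — drop them.
Initial partition by acceptance: {p3} | {p1}.
Stable partition: {p3} | {p1} — 2 equivalence classes.

2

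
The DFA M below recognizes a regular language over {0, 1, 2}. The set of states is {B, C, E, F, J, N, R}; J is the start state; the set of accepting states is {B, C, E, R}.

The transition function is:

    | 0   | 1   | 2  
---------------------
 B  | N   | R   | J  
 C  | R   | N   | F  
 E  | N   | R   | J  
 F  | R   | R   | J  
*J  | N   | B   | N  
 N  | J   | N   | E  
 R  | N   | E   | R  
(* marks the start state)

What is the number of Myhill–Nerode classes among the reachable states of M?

States {C,F} cannot be reached from the start state, so discard them.
Initial partition by acceptance: {B,E,R} | {J,N}.
On input 2, block {B,E,R} splits into {B,E} and {R}.
On input 1, block {J,N} splits into {N} and {J}.
The partition is now stable with 4 blocks: {B,E} | {N} | {R} | {J}.

4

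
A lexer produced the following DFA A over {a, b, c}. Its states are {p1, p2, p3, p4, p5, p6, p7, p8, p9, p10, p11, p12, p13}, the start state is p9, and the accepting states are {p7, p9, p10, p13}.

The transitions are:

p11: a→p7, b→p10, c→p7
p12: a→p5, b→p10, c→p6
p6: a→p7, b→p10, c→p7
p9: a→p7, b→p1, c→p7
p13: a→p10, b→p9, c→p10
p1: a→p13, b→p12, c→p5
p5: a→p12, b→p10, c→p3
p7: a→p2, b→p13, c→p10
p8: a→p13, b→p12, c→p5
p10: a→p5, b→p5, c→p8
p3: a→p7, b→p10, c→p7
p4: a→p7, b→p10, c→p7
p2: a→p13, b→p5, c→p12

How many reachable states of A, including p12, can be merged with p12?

2

Reachable states from the start: {p1,p2,p3,p5,p6,p7,p8,p9,p10,p12,p13}. Unreachable: {p4,p11} — drop them.
Start with accepting vs non-accepting: {p7,p9,p10,p13} | {p1,p2,p3,p5,p6,p8,p12}.
Split {p7,p9,p10,p13} by δ(·,a) → {p7,p10} and {p9,p13}.
On input b, block {p7,p10} splits into {p7} and {p10}.
On input a, block {p1,p2,p3,p5,p6,p8,p12} splits into {p1,p2,p8} and {p3,p6} and {p5,p12}.
On input a, block {p9,p13} splits into {p9} and {p13}.
The partition is now stable with 7 blocks: {p7} | {p1,p2,p8} | {p9} | {p10} | {p3,p6} | {p5,p12} | {p13}.
State p12 belongs to the block {p5,p12}, which has 2 states.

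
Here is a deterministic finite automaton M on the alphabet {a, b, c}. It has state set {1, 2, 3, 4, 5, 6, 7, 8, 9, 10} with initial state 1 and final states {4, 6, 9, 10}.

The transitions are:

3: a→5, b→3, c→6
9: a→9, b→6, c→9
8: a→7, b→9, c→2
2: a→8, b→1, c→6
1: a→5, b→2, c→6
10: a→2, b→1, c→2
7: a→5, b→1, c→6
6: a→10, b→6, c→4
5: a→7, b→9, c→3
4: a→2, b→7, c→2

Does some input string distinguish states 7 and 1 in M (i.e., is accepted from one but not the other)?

No

All states are reachable from the start state.
P0 = {4,6,9,10} | {1,2,3,5,7,8}.
On input a, block {4,6,9,10} splits into {4,10} and {6,9}.
Split {1,2,3,5,7,8} by δ(·,b) → {1,2,3,7} and {5,8}.
On input a, block {6,9} splits into {6} and {9}.
Stable partition: {4,10} | {1,2,3,7} | {6} | {5,8} | {9} — 5 equivalence classes.
7 and 1 lie in the same block of the stable partition, so they are equivalent — no string distinguishes them.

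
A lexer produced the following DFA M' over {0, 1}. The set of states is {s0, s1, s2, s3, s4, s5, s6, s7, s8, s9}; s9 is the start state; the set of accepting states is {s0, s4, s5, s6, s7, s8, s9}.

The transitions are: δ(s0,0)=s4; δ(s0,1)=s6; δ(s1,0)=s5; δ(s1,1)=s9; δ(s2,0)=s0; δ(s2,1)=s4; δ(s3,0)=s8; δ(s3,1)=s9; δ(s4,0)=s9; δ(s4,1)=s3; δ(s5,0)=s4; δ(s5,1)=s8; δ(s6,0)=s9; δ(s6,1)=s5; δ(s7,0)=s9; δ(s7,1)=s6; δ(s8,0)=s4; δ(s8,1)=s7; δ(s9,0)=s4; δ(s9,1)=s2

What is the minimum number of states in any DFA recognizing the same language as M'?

Reachable states from the start: {s0,s2,s3,s4,s5,s6,s7,s8,s9}. Unreachable: {s1} — drop them.
P0 = {s0,s4,s5,s6,s7,s8,s9} | {s2,s3}.
Split {s0,s4,s5,s6,s7,s8,s9} by δ(·,1) → {s0,s5,s6,s7,s8} and {s4,s9}.
The partition is now stable with 3 blocks: {s0,s5,s6,s7,s8} | {s2,s3} | {s4,s9}.

3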